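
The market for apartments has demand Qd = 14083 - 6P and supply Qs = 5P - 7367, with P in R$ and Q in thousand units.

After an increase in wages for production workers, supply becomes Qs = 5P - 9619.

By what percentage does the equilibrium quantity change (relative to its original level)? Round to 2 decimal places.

-51.55

Original equilibrium: 14083 - 6P = 5P - 7367 gives 21450 = 11P, so P = 1950 and Q = 2383.
With the change applied: demand Qd = 14083 - 6P, supply Qs = 5P - 9619.
New equilibrium: 14083 - 6P = 5P - 9619 ⇒ 23702 = 11P ⇒ P = 23702/11 ≈ 2154.7273, Q = 12701/11 ≈ 1154.6364.
%ΔQ = (1154.6364 − 2383) / 2383 × 100 = -51.55%.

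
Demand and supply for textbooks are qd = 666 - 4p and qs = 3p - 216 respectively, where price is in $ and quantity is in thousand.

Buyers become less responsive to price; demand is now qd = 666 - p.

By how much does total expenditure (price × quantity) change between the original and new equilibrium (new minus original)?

+77820.75

Before the shock: 666 - 4p = 3p - 216 ⇒ 882 = 7p ⇒ p = 126, q = 162.
After the shift, demand is qd = 666 - p and supply is qs = 3p - 216.
Clearing the new market: 666 - p = 3p - 216, so p = 220.5 and q = 445.5.
Expenditure moves from 126×162 = 20412 to 220.5×445.5 = 98232.75; change = +77820.75.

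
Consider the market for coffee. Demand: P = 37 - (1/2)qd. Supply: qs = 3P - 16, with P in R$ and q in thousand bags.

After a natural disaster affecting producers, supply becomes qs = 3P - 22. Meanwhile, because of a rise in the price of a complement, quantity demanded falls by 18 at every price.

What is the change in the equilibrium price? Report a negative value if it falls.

-2.4

Before the shock: 74 - 2P = 3P - 16 ⇒ 90 = 5P ⇒ P = 18, q = 38.
After the shift, demand is qd = 56 - 2P and supply is qs = 3P - 22.
Setting them equal: 56 - 2P = 3P - 22 → 78 = 5P, so P = 15.6 and q = 24.8.
ΔP = 15.6 − 18 = -2.4.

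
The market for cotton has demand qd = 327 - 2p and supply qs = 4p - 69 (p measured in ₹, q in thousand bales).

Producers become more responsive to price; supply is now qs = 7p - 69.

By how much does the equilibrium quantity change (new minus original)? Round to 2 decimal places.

Before the shock: 327 - 2p = 4p - 69 ⇒ 396 = 6p ⇒ p = 66, q = 195.
The new curves are qd = 327 - 2p (demand) and qs = 7p - 69 (supply).
New equilibrium: 327 - 2p = 7p - 69 ⇒ 396 = 9p ⇒ p = 44, q = 239.
Δq = 239 − 195 = +44.00.

+44.00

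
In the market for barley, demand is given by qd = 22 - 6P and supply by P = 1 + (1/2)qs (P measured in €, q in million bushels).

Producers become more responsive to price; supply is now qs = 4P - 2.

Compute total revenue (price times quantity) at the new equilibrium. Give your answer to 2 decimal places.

Solve the original market: 22 - 6P = 2P - 2, hence P = 3 and q = 4.
After the shift, demand is qd = 22 - 6P and supply is qs = 4P - 2.
Clearing the new market: 22 - 6P = 4P - 2, so P = 2.4 and q = 7.6.
New expenditure = 2.4 × 7.6 = 18.24.

18.24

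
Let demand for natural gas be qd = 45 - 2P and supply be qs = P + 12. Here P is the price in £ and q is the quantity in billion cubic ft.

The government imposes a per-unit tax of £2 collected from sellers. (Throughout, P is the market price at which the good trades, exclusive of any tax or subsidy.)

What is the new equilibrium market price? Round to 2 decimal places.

11.67

Solve the original market: 45 - 2P = P + 12, hence P = 11 and q = 23.
Since sellers keep the price net of the tax, the effective supply curve becomes qs = P + 10.
Setting them equal: 45 - 2P = P + 10 → 35 = 3P, so P = 35/3 ≈ 11.6667 and q = 65/3 ≈ 21.6667.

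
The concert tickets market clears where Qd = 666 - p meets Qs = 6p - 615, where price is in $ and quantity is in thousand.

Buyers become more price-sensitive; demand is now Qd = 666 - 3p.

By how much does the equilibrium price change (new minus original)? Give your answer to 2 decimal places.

-40.67

Initially, 666 - p = 6p - 615, so 1281 = 7p and p = 183, Q = 483.
After the shift, demand is Qd = 666 - 3p and supply is Qs = 6p - 615.
Clearing the new market: 666 - 3p = 6p - 615, so p = 427/3 ≈ 142.3333 and Q = 239.
Δp = 142.3333 − 183 = -40.67.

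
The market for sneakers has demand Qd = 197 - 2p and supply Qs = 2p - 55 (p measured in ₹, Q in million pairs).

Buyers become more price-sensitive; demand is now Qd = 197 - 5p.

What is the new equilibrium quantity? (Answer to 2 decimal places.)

Before the shock: 197 - 2p = 2p - 55 ⇒ 252 = 4p ⇒ p = 63, Q = 71.
After the shift, demand is Qd = 197 - 5p and supply is Qs = 2p - 55.
New equilibrium: 197 - 5p = 2p - 55 ⇒ 252 = 7p ⇒ p = 36, Q = 17.

17.00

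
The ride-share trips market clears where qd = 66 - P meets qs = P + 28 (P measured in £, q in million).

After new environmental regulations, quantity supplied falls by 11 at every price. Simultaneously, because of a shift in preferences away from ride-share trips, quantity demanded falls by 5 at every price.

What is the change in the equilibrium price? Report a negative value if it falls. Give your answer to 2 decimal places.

Original equilibrium: 66 - P = P + 28 gives 38 = 2P, so P = 19 and q = 47.
The new curves are qd = 61 - P (demand) and qs = P + 17 (supply).
Equate the new curves: 61 - P = P + 17, giving 44 = 2P, P = 22, q = 39.
ΔP = 22 − 19 = +3.00.

+3.00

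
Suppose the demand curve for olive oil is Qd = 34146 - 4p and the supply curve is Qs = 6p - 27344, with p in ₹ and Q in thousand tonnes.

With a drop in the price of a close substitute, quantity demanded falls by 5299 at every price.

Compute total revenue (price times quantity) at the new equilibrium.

35797038.46

Initially, 34146 - 4p = 6p - 27344, so 61490 = 10p and p = 6149, Q = 9550.
The new curves are Qd = 28847 - 4p (demand) and Qs = 6p - 27344 (supply).
Clearing the new market: 28847 - 4p = 6p - 27344, so p = 5619.1 and Q = 6370.6.
New expenditure = 5619.1 × 6370.6 = 35797038.46.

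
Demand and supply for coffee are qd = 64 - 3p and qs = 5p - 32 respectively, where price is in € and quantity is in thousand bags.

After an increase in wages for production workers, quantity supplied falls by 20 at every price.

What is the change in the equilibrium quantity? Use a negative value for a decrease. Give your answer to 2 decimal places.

Initially, 64 - 3p = 5p - 32, so 96 = 8p and p = 12, q = 28.
With the change applied: demand qd = 64 - 3p, supply qs = 5p - 52.
New equilibrium: 64 - 3p = 5p - 52 ⇒ 116 = 8p ⇒ p = 14.5, q = 20.5.
Δq = 20.5 − 28 = -7.50.

-7.50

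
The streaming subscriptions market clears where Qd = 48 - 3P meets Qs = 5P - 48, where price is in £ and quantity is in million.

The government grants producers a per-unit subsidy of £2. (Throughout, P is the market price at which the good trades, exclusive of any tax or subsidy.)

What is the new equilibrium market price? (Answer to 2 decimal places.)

10.75

Before the shock: 48 - 3P = 5P - 48 ⇒ 96 = 8P ⇒ P = 12, Q = 12.
Since sellers receive the price plus the subsidy, the effective supply curve becomes Qs = 5P - 38.
Equate the new curves: 48 - 3P = 5P - 38, giving 86 = 8P, P = 10.75, Q = 15.75.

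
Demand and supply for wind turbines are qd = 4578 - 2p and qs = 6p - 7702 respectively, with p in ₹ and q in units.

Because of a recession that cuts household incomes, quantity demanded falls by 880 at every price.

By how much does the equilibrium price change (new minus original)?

Initially, 4578 - 2p = 6p - 7702, so 12280 = 8p and p = 1535, q = 1508.
The shock moves the curves to qd = 3698 - 2p and qs = 6p - 7702.
Setting them equal: 3698 - 2p = 6p - 7702 → 11400 = 8p, so p = 1425 and q = 848.
Δp = 1425 − 1535 = -110.

-110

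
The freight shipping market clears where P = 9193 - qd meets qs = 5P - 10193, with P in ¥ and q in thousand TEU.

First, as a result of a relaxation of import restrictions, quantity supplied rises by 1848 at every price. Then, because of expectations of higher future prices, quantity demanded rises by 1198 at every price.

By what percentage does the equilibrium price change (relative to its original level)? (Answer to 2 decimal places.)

Solve the original market: 9193 - P = 5P - 10193, hence P = 3231 and q = 5962.
The new curves are qd = 10391 - P (demand) and qs = 5P - 8345 (supply).
Equate the new curves: 10391 - P = 5P - 8345, giving 18736 = 6P, P = 9368/3 ≈ 3122.6667, q = 21805/3 ≈ 7268.3333.
%ΔP = (3122.6667 − 3231) / 3231 × 100 = -3.35%.

-3.35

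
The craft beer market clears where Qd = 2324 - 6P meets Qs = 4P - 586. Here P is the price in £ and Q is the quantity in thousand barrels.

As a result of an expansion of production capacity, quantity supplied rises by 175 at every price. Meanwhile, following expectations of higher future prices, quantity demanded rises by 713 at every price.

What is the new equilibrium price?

Before the shock: 2324 - 6P = 4P - 586 ⇒ 2910 = 10P ⇒ P = 291, Q = 578.
The shock moves the curves to Qd = 3037 - 6P and Qs = 4P - 411.
Clearing the new market: 3037 - 6P = 4P - 411, so P = 344.8 and Q = 968.2.

344.8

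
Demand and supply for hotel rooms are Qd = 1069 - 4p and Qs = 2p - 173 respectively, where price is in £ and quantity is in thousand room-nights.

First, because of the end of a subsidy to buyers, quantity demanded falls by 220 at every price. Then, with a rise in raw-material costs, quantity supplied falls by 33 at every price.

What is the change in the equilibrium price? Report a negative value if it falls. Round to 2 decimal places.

Initially, 1069 - 4p = 2p - 173, so 1242 = 6p and p = 207, Q = 241.
After the shift, demand is Qd = 849 - 4p and supply is Qs = 2p - 206.
Setting them equal: 849 - 4p = 2p - 206 → 1055 = 6p, so p = 1055/6 ≈ 175.8333 and Q = 437/3 ≈ 145.6667.
Δp = 175.8333 − 207 = -31.17.

-31.17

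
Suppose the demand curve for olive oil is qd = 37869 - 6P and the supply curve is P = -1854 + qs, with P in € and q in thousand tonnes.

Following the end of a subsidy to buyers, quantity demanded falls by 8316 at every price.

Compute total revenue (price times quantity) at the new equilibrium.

Initially, 37869 - 6P = P + 1854, so 36015 = 7P and P = 5145, q = 6999.
After the shift, demand is qd = 29553 - 6P and supply is qs = P + 1854.
Clearing the new market: 29553 - 6P = P + 1854, so P = 3957 and q = 5811.
New expenditure = 3957 × 5811 = 22994127.

22994127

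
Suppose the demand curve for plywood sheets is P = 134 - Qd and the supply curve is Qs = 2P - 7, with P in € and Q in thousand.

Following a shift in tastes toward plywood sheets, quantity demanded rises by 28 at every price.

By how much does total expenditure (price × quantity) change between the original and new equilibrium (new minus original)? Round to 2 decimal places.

Before the shock: 134 - P = 2P - 7 ⇒ 141 = 3P ⇒ P = 47, Q = 87.
After the shift, demand is Qd = 162 - P and supply is Qs = 2P - 7.
Setting them equal: 162 - P = 2P - 7 → 169 = 3P, so P = 169/3 ≈ 56.3333 and Q = 317/3 ≈ 105.6667.
Expenditure moves from 47×87 = 4089 to 56.3333×105.6667 = 5952.5556; change = +1863.56.

+1863.56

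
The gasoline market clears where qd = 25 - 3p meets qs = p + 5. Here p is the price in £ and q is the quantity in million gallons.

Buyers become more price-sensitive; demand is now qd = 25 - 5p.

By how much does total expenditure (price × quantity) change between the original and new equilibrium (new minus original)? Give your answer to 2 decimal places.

Solve the original market: 25 - 3p = p + 5, hence p = 5 and q = 10.
The shock moves the curves to qd = 25 - 5p and qs = p + 5.
Clearing the new market: 25 - 5p = p + 5, so p = 10/3 ≈ 3.3333 and q = 25/3 ≈ 8.3333.
Expenditure moves from 5×10 = 50 to 3.3333×8.3333 = 27.7778; change = -22.22.

-22.22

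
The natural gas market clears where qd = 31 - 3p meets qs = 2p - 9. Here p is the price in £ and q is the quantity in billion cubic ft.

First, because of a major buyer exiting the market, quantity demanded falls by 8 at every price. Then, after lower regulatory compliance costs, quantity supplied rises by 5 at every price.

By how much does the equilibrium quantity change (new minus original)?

-0.2

Initially, 31 - 3p = 2p - 9, so 40 = 5p and p = 8, q = 7.
The shock moves the curves to qd = 23 - 3p and qs = 2p - 4.
New equilibrium: 23 - 3p = 2p - 4 ⇒ 27 = 5p ⇒ p = 5.4, q = 6.8.
Δq = 6.8 − 7 = -0.2.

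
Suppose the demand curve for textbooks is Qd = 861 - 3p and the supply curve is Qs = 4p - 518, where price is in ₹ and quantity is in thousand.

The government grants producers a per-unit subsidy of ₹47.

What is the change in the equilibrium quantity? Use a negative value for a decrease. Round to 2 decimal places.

+80.57

Solve the original market: 861 - 3p = 4p - 518, hence p = 197 and Q = 270.
Since sellers receive the price plus the subsidy, the effective supply curve becomes Qs = 4p - 330.
Setting them equal: 861 - 3p = 4p - 330 → 1191 = 7p, so p = 1191/7 ≈ 170.1429 and Q = 2454/7 ≈ 350.5714.
ΔQ = 350.5714 − 270 = +80.57.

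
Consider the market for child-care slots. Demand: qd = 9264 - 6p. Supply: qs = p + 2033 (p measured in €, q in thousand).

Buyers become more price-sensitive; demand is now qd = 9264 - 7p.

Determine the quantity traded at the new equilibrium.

Original equilibrium: 9264 - 6p = p + 2033 gives 7231 = 7p, so p = 1033 and q = 3066.
The shock moves the curves to qd = 9264 - 7p and qs = p + 2033.
Equate the new curves: 9264 - 7p = p + 2033, giving 7231 = 8p, p = 903.875, q = 2936.875.

2936.875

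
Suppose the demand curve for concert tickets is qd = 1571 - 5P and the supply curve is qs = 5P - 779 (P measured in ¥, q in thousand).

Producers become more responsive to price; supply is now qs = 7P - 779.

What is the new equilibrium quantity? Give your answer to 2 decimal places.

591.83

Solve the original market: 1571 - 5P = 5P - 779, hence P = 235 and q = 396.
The shock moves the curves to qd = 1571 - 5P and qs = 7P - 779.
Equate the new curves: 1571 - 5P = 7P - 779, giving 2350 = 12P, P = 1175/6 ≈ 195.8333, q = 3551/6 ≈ 591.8333.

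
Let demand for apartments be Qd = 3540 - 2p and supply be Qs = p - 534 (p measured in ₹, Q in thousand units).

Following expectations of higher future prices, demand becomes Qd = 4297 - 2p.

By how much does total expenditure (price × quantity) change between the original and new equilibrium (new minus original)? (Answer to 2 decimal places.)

+614263.44

Solve the original market: 3540 - 2p = p - 534, hence p = 1358 and Q = 824.
After the shift, demand is Qd = 4297 - 2p and supply is Qs = p - 534.
Equate the new curves: 4297 - 2p = p - 534, giving 4831 = 3p, p = 4831/3 ≈ 1610.3333, Q = 3229/3 ≈ 1076.3333.
Expenditure moves from 1358×824 = 1118992 to 1610.3333×1076.3333 = 1733255.4444; change = +614263.44.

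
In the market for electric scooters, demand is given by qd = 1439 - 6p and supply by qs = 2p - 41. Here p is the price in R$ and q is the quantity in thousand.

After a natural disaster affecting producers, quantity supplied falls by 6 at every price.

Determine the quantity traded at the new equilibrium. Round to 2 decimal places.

Before the shock: 1439 - 6p = 2p - 41 ⇒ 1480 = 8p ⇒ p = 185, q = 329.
After the shift, demand is qd = 1439 - 6p and supply is qs = 2p - 47.
Clearing the new market: 1439 - 6p = 2p - 47, so p = 185.75 and q = 324.5.

324.50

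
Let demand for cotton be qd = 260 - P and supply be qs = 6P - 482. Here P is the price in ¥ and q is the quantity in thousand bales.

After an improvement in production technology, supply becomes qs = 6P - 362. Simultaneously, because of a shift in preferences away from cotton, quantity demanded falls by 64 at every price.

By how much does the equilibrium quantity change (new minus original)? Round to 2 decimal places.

-37.71

Before the shock: 260 - P = 6P - 482 ⇒ 742 = 7P ⇒ P = 106, q = 154.
The shock moves the curves to qd = 196 - P and qs = 6P - 362.
Setting them equal: 196 - P = 6P - 362 → 558 = 7P, so P = 558/7 ≈ 79.7143 and q = 814/7 ≈ 116.2857.
Δq = 116.2857 − 154 = -37.71.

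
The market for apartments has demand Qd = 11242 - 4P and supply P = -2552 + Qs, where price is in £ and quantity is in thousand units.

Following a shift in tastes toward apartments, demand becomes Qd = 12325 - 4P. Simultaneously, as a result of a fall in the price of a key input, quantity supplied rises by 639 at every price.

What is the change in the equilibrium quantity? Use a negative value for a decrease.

Before the shock: 11242 - 4P = P + 2552 ⇒ 8690 = 5P ⇒ P = 1738, Q = 4290.
The new curves are Qd = 12325 - 4P (demand) and Qs = P + 3191 (supply).
Setting them equal: 12325 - 4P = P + 3191 → 9134 = 5P, so P = 1826.8 and Q = 5017.8.
ΔQ = 5017.8 − 4290 = +727.8.

+727.8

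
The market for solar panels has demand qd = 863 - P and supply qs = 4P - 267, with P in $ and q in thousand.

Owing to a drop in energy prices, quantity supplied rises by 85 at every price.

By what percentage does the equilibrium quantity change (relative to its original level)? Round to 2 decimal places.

Original equilibrium: 863 - P = 4P - 267 gives 1130 = 5P, so P = 226 and q = 637.
After the shift, demand is qd = 863 - P and supply is qs = 4P - 182.
Setting them equal: 863 - P = 4P - 182 → 1045 = 5P, so P = 209 and q = 654.
%Δq = (654 − 637) / 637 × 100 = +2.67%.

+2.67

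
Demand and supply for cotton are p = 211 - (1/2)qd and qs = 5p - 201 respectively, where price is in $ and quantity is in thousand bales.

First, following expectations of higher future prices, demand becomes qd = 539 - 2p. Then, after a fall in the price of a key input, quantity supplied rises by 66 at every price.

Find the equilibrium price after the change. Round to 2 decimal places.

Solve the original market: 422 - 2p = 5p - 201, hence p = 89 and q = 244.
The shock moves the curves to qd = 539 - 2p and qs = 5p - 135.
Clearing the new market: 539 - 2p = 5p - 135, so p = 674/7 ≈ 96.2857 and q = 2425/7 ≈ 346.4286.

96.29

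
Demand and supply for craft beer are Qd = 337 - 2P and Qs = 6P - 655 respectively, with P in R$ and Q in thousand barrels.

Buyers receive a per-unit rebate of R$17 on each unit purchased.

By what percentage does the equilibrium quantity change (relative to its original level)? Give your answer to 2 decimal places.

+28.65

Original equilibrium: 337 - 2P = 6P - 655 gives 992 = 8P, so P = 124 and Q = 89.
Since buyers' out-of-pocket price is the market price minus the rebate, the effective demand curve becomes Qd = 371 - 2P.
Setting them equal: 371 - 2P = 6P - 655 → 1026 = 8P, so P = 128.25 and Q = 114.5.
%ΔQ = (114.5 − 89) / 89 × 100 = +28.65%.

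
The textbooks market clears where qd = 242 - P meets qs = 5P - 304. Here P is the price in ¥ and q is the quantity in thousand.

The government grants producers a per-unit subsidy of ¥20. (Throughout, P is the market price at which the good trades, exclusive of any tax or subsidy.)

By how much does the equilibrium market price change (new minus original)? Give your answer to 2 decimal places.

Initially, 242 - P = 5P - 304, so 546 = 6P and P = 91, q = 151.
Since sellers receive the price plus the subsidy, the effective supply curve becomes qs = 5P - 204.
Equate the new curves: 242 - P = 5P - 204, giving 446 = 6P, P = 223/3 ≈ 74.3333, q = 503/3 ≈ 167.6667.
ΔP = 74.3333 − 91 = -16.67.

-16.67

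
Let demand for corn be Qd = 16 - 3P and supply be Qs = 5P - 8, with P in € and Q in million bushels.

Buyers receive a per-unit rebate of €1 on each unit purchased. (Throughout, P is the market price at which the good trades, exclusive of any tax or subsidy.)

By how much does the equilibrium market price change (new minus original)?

+0.375

Solve the original market: 16 - 3P = 5P - 8, hence P = 3 and Q = 7.
Since buyers' out-of-pocket price is the market price minus the rebate, the effective demand curve becomes Qd = 19 - 3P.
Equate the new curves: 19 - 3P = 5P - 8, giving 27 = 8P, P = 3.375, Q = 8.875.
ΔP = 3.375 − 3 = +0.375.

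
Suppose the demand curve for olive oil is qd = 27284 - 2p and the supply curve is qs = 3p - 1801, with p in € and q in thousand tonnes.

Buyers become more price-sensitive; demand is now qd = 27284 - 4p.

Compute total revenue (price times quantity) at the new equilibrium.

44308920

Initially, 27284 - 2p = 3p - 1801, so 29085 = 5p and p = 5817, q = 15650.
After the shift, demand is qd = 27284 - 4p and supply is qs = 3p - 1801.
New equilibrium: 27284 - 4p = 3p - 1801 ⇒ 29085 = 7p ⇒ p = 4155, q = 10664.
New expenditure = 4155 × 10664 = 44308920.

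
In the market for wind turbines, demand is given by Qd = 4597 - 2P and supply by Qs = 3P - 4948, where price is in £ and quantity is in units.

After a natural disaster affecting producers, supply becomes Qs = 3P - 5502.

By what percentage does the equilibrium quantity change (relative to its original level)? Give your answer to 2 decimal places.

-28.45

Solve the original market: 4597 - 2P = 3P - 4948, hence P = 1909 and Q = 779.
The shock moves the curves to Qd = 4597 - 2P and Qs = 3P - 5502.
Equate the new curves: 4597 - 2P = 3P - 5502, giving 10099 = 5P, P = 2019.8, Q = 557.4.
%ΔQ = (557.4 − 779) / 779 × 100 = -28.45%.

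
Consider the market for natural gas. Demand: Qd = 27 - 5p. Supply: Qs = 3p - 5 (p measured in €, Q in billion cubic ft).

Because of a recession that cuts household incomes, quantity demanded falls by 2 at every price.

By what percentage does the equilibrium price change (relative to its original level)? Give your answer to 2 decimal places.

-6.25

Solve the original market: 27 - 5p = 3p - 5, hence p = 4 and Q = 7.
The shock moves the curves to Qd = 25 - 5p and Qs = 3p - 5.
Equate the new curves: 25 - 5p = 3p - 5, giving 30 = 8p, p = 3.75, Q = 6.25.
%Δp = (3.75 − 4) / 4 × 100 = -6.25%.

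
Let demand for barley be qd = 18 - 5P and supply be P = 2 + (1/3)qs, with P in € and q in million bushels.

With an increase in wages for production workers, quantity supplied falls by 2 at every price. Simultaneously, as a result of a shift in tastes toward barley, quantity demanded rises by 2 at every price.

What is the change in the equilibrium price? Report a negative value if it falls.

Original equilibrium: 18 - 5P = 3P - 6 gives 24 = 8P, so P = 3 and q = 3.
After the shift, demand is qd = 20 - 5P and supply is qs = 3P - 8.
New equilibrium: 20 - 5P = 3P - 8 ⇒ 28 = 8P ⇒ P = 3.5, q = 2.5.
ΔP = 3.5 − 3 = +0.5.

+0.5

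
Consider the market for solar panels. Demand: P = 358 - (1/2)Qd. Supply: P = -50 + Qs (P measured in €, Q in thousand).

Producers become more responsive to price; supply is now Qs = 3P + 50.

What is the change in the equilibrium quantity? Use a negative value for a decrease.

Solve the original market: 716 - 2P = P + 50, hence P = 222 and Q = 272.
The new curves are Qd = 716 - 2P (demand) and Qs = 3P + 50 (supply).
New equilibrium: 716 - 2P = 3P + 50 ⇒ 666 = 5P ⇒ P = 133.2, Q = 449.6.
ΔQ = 449.6 − 272 = +177.6.

+177.6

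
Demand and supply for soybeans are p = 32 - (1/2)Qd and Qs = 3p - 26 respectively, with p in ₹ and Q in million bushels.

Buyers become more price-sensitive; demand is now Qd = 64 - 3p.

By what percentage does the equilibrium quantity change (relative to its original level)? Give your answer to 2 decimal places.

Solve the original market: 64 - 2p = 3p - 26, hence p = 18 and Q = 28.
The shock moves the curves to Qd = 64 - 3p and Qs = 3p - 26.
Setting them equal: 64 - 3p = 3p - 26 → 90 = 6p, so p = 15 and Q = 19.
%ΔQ = (19 − 28) / 28 × 100 = -32.14%.

-32.14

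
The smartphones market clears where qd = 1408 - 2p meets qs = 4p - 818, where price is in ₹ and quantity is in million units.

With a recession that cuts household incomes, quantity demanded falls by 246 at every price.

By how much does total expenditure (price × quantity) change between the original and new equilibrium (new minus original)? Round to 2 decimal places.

-81426.00

Original equilibrium: 1408 - 2p = 4p - 818 gives 2226 = 6p, so p = 371 and q = 666.
The new curves are qd = 1162 - 2p (demand) and qs = 4p - 818 (supply).
New equilibrium: 1162 - 2p = 4p - 818 ⇒ 1980 = 6p ⇒ p = 330, q = 502.
Expenditure moves from 371×666 = 247086 to 330×502 = 165660; change = -81426.00.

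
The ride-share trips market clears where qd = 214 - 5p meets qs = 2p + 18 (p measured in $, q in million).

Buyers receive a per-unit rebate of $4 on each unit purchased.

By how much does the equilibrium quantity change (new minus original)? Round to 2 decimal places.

Original equilibrium: 214 - 5p = 2p + 18 gives 196 = 7p, so p = 28 and q = 74.
Since buyers' out-of-pocket price is the market price minus the rebate, the effective demand curve becomes qd = 234 - 5p.
Equate the new curves: 234 - 5p = 2p + 18, giving 216 = 7p, p = 216/7 ≈ 30.8571, q = 558/7 ≈ 79.7143.
Δq = 79.7143 − 74 = +5.71.

+5.71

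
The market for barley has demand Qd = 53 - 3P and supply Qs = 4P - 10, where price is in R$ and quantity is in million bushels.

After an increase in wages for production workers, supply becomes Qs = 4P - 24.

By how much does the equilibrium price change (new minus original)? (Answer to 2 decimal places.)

+2.00

Original equilibrium: 53 - 3P = 4P - 10 gives 63 = 7P, so P = 9 and Q = 26.
After the shift, demand is Qd = 53 - 3P and supply is Qs = 4P - 24.
Equate the new curves: 53 - 3P = 4P - 24, giving 77 = 7P, P = 11, Q = 20.
ΔP = 11 − 9 = +2.00.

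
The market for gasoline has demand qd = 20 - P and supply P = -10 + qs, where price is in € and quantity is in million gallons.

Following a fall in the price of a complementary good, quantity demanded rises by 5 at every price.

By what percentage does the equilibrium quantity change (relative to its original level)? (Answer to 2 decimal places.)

Original equilibrium: 20 - P = P + 10 gives 10 = 2P, so P = 5 and q = 15.
After the shift, demand is qd = 25 - P and supply is qs = P + 10.
Equate the new curves: 25 - P = P + 10, giving 15 = 2P, P = 7.5, q = 17.5.
%Δq = (17.5 − 15) / 15 × 100 = +16.67%.

+16.67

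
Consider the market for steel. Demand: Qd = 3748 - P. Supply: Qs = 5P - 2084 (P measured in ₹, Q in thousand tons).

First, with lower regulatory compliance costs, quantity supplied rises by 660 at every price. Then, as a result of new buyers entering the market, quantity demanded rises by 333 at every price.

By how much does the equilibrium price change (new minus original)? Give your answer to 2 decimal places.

Original equilibrium: 3748 - P = 5P - 2084 gives 5832 = 6P, so P = 972 and Q = 2776.
With the change applied: demand Qd = 4081 - P, supply Qs = 5P - 1424.
Setting them equal: 4081 - P = 5P - 1424 → 5505 = 6P, so P = 917.5 and Q = 3163.5.
ΔP = 917.5 − 972 = -54.50.

-54.50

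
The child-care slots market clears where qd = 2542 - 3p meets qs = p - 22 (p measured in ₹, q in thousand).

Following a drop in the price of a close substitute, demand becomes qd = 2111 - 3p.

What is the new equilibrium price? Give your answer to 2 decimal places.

Before the shock: 2542 - 3p = p - 22 ⇒ 2564 = 4p ⇒ p = 641, q = 619.
The new curves are qd = 2111 - 3p (demand) and qs = p - 22 (supply).
Setting them equal: 2111 - 3p = p - 22 → 2133 = 4p, so p = 533.25 and q = 511.25.

533.25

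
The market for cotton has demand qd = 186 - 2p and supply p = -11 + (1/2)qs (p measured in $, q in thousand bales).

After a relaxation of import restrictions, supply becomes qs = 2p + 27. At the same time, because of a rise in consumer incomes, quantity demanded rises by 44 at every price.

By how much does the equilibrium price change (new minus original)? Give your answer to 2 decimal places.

+9.75

Before the shock: 186 - 2p = 2p + 22 ⇒ 164 = 4p ⇒ p = 41, q = 104.
The shock moves the curves to qd = 230 - 2p and qs = 2p + 27.
New equilibrium: 230 - 2p = 2p + 27 ⇒ 203 = 4p ⇒ p = 50.75, q = 128.5.
Δp = 50.75 − 41 = +9.75.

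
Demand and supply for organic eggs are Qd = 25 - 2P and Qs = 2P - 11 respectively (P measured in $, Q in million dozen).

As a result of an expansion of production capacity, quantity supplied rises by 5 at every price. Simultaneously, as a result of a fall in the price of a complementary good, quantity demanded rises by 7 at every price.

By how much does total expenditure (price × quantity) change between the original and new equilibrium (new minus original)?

+60.5

Before the shock: 25 - 2P = 2P - 11 ⇒ 36 = 4P ⇒ P = 9, Q = 7.
The shock moves the curves to Qd = 32 - 2P and Qs = 2P - 6.
New equilibrium: 32 - 2P = 2P - 6 ⇒ 38 = 4P ⇒ P = 9.5, Q = 13.
Expenditure moves from 9×7 = 63 to 9.5×13 = 123.5; change = +60.5.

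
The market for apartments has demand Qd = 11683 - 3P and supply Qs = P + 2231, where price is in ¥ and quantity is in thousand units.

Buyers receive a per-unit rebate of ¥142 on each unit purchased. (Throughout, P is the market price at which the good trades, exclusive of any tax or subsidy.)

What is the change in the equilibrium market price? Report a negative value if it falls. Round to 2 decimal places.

+106.50

Initially, 11683 - 3P = P + 2231, so 9452 = 4P and P = 2363, Q = 4594.
Since buyers' out-of-pocket price is the market price minus the rebate, the effective demand curve becomes Qd = 12109 - 3P.
Clearing the new market: 12109 - 3P = P + 2231, so P = 2469.5 and Q = 4700.5.
ΔP = 2469.5 − 2363 = +106.50.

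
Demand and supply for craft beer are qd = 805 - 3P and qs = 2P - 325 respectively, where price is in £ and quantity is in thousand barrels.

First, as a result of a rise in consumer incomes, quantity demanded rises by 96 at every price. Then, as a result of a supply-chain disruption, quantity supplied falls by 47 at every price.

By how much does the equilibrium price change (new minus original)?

Before the shock: 805 - 3P = 2P - 325 ⇒ 1130 = 5P ⇒ P = 226, q = 127.
The shock moves the curves to qd = 901 - 3P and qs = 2P - 372.
New equilibrium: 901 - 3P = 2P - 372 ⇒ 1273 = 5P ⇒ P = 254.6, q = 137.2.
ΔP = 254.6 − 226 = +28.6.

+28.6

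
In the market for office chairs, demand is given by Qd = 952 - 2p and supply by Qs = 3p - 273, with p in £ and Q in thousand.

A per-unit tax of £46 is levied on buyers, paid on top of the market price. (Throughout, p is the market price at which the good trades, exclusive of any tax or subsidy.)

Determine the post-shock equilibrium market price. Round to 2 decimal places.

226.60

Before the shock: 952 - 2p = 3p - 273 ⇒ 1225 = 5p ⇒ p = 245, Q = 462.
Since buyers pay the price plus the tax, the effective demand curve becomes Qd = 860 - 2p.
New equilibrium: 860 - 2p = 3p - 273 ⇒ 1133 = 5p ⇒ p = 226.6, Q = 406.8.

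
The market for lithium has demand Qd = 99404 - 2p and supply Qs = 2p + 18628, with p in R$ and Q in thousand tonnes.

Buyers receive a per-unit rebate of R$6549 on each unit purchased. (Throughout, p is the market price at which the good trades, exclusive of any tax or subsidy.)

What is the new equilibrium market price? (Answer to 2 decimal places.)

Before the shock: 99404 - 2p = 2p + 18628 ⇒ 80776 = 4p ⇒ p = 20194, Q = 59016.
Since buyers' out-of-pocket price is the market price minus the rebate, the effective demand curve becomes Qd = 112502 - 2p.
Equate the new curves: 112502 - 2p = 2p + 18628, giving 93874 = 4p, p = 23468.5, Q = 65565.

23468.50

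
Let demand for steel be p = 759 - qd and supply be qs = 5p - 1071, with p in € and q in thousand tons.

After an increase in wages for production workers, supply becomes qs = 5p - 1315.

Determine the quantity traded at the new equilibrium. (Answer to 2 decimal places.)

Original equilibrium: 759 - p = 5p - 1071 gives 1830 = 6p, so p = 305 and q = 454.
With the change applied: demand qd = 759 - p, supply qs = 5p - 1315.
Clearing the new market: 759 - p = 5p - 1315, so p = 1037/3 ≈ 345.6667 and q = 1240/3 ≈ 413.3333.

413.33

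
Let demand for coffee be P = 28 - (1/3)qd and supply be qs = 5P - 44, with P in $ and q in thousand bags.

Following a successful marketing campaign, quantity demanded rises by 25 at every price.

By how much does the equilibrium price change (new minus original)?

+3.125

Solve the original market: 84 - 3P = 5P - 44, hence P = 16 and q = 36.
The new curves are qd = 109 - 3P (demand) and qs = 5P - 44 (supply).
Clearing the new market: 109 - 3P = 5P - 44, so P = 19.125 and q = 51.625.
ΔP = 19.125 − 16 = +3.125.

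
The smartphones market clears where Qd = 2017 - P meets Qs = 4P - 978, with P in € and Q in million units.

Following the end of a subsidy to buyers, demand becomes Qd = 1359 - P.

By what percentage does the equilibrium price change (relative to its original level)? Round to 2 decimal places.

-21.97

Before the shock: 2017 - P = 4P - 978 ⇒ 2995 = 5P ⇒ P = 599, Q = 1418.
With the change applied: demand Qd = 1359 - P, supply Qs = 4P - 978.
New equilibrium: 1359 - P = 4P - 978 ⇒ 2337 = 5P ⇒ P = 467.4, Q = 891.6.
%ΔP = (467.4 − 599) / 599 × 100 = -21.97%.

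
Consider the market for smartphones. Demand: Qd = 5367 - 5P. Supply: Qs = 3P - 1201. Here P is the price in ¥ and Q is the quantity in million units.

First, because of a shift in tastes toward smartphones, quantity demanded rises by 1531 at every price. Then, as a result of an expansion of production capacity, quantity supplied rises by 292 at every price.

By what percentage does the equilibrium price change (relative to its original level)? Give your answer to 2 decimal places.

Original equilibrium: 5367 - 5P = 3P - 1201 gives 6568 = 8P, so P = 821 and Q = 1262.
The shock moves the curves to Qd = 6898 - 5P and Qs = 3P - 909.
New equilibrium: 6898 - 5P = 3P - 909 ⇒ 7807 = 8P ⇒ P = 975.875, Q = 2018.625.
%ΔP = (975.875 − 821) / 821 × 100 = +18.86%.

+18.86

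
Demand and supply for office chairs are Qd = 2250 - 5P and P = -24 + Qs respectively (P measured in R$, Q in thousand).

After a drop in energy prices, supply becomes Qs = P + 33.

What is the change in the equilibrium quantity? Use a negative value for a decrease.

Solve the original market: 2250 - 5P = P + 24, hence P = 371 and Q = 395.
The new curves are Qd = 2250 - 5P (demand) and Qs = P + 33 (supply).
New equilibrium: 2250 - 5P = P + 33 ⇒ 2217 = 6P ⇒ P = 369.5, Q = 402.5.
ΔQ = 402.5 − 395 = +7.5.

+7.5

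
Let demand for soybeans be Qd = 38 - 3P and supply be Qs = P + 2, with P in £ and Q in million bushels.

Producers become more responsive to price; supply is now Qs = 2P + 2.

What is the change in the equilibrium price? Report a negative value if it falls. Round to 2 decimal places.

Solve the original market: 38 - 3P = P + 2, hence P = 9 and Q = 11.
After the shift, demand is Qd = 38 - 3P and supply is Qs = 2P + 2.
Setting them equal: 38 - 3P = 2P + 2 → 36 = 5P, so P = 7.2 and Q = 16.4.
ΔP = 7.2 − 9 = -1.80.

-1.80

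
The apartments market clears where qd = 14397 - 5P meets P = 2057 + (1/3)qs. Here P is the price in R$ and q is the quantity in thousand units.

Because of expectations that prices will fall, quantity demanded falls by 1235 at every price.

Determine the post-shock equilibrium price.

Initially, 14397 - 5P = 3P - 6171, so 20568 = 8P and P = 2571, q = 1542.
The shock moves the curves to qd = 13162 - 5P and qs = 3P - 6171.
Setting them equal: 13162 - 5P = 3P - 6171 → 19333 = 8P, so P = 2416.625 and q = 1078.875.

2416.625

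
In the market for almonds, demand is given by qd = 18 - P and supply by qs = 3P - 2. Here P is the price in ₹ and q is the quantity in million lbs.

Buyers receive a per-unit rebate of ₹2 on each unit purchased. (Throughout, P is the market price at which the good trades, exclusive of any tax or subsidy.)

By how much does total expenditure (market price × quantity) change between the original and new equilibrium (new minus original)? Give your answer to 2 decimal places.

+14.75

Initially, 18 - P = 3P - 2, so 20 = 4P and P = 5, q = 13.
Since buyers' out-of-pocket price is the market price minus the rebate, the effective demand curve becomes qd = 20 - P.
Clearing the new market: 20 - P = 3P - 2, so P = 5.5 and q = 14.5.
Expenditure moves from 5×13 = 65 to 5.5×14.5 = 79.75; change = +14.75.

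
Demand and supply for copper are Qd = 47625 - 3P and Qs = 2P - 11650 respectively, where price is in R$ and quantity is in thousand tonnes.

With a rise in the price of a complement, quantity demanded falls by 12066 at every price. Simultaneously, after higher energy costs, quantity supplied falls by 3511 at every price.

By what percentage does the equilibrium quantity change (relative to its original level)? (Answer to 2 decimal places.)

Original equilibrium: 47625 - 3P = 2P - 11650 gives 59275 = 5P, so P = 11855 and Q = 12060.
The shock moves the curves to Qd = 35559 - 3P and Qs = 2P - 15161.
Setting them equal: 35559 - 3P = 2P - 15161 → 50720 = 5P, so P = 10144 and Q = 5127.
%ΔQ = (5127 − 12060) / 12060 × 100 = -57.49%.

-57.49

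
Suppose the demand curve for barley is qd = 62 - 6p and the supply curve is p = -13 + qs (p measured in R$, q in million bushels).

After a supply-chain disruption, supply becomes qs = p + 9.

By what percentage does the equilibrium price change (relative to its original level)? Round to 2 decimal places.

+8.16

Before the shock: 62 - 6p = p + 13 ⇒ 49 = 7p ⇒ p = 7, q = 20.
The new curves are qd = 62 - 6p (demand) and qs = p + 9 (supply).
Clearing the new market: 62 - 6p = p + 9, so p = 53/7 ≈ 7.5714 and q = 116/7 ≈ 16.5714.
%Δp = (7.5714 − 7) / 7 × 100 = +8.16%.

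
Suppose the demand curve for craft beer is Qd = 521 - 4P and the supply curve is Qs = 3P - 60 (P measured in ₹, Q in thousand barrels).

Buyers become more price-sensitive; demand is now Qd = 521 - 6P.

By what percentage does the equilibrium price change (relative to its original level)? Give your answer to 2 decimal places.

Before the shock: 521 - 4P = 3P - 60 ⇒ 581 = 7P ⇒ P = 83, Q = 189.
The shock moves the curves to Qd = 521 - 6P and Qs = 3P - 60.
Clearing the new market: 521 - 6P = 3P - 60, so P = 581/9 ≈ 64.5556 and Q = 401/3 ≈ 133.6667.
%ΔP = (64.5556 − 83) / 83 × 100 = -22.22%.

-22.22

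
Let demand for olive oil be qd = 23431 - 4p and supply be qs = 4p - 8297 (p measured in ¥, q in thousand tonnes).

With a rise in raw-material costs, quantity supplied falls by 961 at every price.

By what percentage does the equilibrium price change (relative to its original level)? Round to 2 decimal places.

+3.03

Before the shock: 23431 - 4p = 4p - 8297 ⇒ 31728 = 8p ⇒ p = 3966, q = 7567.
The shock moves the curves to qd = 23431 - 4p and qs = 4p - 9258.
Clearing the new market: 23431 - 4p = 4p - 9258, so p = 4086.125 and q = 7086.5.
%Δp = (4086.125 − 3966) / 3966 × 100 = +3.03%.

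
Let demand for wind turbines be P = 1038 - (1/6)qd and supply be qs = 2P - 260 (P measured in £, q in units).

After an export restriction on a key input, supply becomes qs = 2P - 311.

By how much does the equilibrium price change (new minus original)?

Solve the original market: 6228 - 6P = 2P - 260, hence P = 811 and q = 1362.
After the shift, demand is qd = 6228 - 6P and supply is qs = 2P - 311.
Clearing the new market: 6228 - 6P = 2P - 311, so P = 817.375 and q = 1323.75.
ΔP = 817.375 − 811 = +6.375.

+6.375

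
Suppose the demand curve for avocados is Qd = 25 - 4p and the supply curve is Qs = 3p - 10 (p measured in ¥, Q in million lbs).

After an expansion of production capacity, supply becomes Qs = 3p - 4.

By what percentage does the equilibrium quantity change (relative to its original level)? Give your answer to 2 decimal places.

+68.57

Original equilibrium: 25 - 4p = 3p - 10 gives 35 = 7p, so p = 5 and Q = 5.
The new curves are Qd = 25 - 4p (demand) and Qs = 3p - 4 (supply).
Setting them equal: 25 - 4p = 3p - 4 → 29 = 7p, so p = 29/7 ≈ 4.1429 and Q = 59/7 ≈ 8.4286.
%ΔQ = (8.4286 − 5) / 5 × 100 = +68.57%.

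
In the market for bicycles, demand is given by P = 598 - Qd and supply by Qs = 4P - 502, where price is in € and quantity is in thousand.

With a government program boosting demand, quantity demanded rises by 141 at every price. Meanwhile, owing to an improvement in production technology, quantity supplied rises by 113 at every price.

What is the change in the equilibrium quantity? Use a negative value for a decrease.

+135.4

Initially, 598 - P = 4P - 502, so 1100 = 5P and P = 220, Q = 378.
With the change applied: demand Qd = 739 - P, supply Qs = 4P - 389.
New equilibrium: 739 - P = 4P - 389 ⇒ 1128 = 5P ⇒ P = 225.6, Q = 513.4.
ΔQ = 513.4 − 378 = +135.4.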